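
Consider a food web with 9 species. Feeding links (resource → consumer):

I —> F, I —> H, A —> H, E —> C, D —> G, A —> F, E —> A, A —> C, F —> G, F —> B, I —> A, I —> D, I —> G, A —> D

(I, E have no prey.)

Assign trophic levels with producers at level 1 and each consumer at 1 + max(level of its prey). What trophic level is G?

Trophic level 4

I is a producer → level 1.
A eats I (level 1); other prey at levels: E 1 → level 2.
D eats A (level 2); other prey at levels: I 1 → level 3.
G eats D (level 3); other prey at levels: I 1, F 3 → level 4.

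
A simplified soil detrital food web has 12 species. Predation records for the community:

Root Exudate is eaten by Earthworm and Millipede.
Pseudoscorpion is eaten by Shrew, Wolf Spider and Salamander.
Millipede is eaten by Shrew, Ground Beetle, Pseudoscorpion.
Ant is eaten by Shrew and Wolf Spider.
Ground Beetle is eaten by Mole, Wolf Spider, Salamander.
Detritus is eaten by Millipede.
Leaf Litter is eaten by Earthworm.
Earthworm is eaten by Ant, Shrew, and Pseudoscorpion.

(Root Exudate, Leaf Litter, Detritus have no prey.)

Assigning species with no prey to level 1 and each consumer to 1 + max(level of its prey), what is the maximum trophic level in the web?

4

Basal resources (level 1): Root Exudate, Leaf Litter, Detritus.
Root Exudate → Millipede → Ground Beetle → Mole gives Mole level 4.
No species has a prey at level 4, so no species reaches level 5.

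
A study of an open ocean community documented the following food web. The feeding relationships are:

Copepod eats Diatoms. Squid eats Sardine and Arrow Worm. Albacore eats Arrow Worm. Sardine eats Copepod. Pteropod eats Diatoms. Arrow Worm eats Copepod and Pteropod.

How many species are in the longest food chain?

One longest chain: Diatoms → Pteropod → Arrow Worm → Squid.
It has 4 species and 3 links.

4 species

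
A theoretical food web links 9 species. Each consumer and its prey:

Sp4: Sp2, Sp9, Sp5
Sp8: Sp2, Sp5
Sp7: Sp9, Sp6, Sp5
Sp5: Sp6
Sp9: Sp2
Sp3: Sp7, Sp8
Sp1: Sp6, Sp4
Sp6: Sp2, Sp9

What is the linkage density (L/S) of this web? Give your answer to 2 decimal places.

L/S = 1.78

There are L = 16 links among S = 9 species.
L/S = 16/9 = 1.7778 ≈ 1.78.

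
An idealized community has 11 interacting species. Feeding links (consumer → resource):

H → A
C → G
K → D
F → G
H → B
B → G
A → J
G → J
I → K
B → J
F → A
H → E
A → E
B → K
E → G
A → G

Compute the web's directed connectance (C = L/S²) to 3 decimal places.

C = 0.132

The web has S = 11 species and L = 16 feeding links.
C = L / S² = 16 / 121 = 0.1322 ≈ 0.132.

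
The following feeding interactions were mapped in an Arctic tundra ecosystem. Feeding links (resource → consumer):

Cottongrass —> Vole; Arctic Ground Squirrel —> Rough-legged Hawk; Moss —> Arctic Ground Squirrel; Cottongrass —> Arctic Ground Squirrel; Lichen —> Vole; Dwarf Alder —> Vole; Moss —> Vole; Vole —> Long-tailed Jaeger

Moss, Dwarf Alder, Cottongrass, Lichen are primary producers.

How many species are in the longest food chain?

One longest chain: Moss → Vole → Long-tailed Jaeger.
It has 3 species and 2 links.

3 species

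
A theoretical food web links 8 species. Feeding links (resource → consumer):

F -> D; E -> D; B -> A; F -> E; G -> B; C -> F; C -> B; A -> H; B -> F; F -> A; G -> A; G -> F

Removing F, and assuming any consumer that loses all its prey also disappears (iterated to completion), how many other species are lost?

2

Remove F.
Round 1: E (all prey gone) → extinct.
Round 2: D (all prey gone) → extinct.
No further losses. Total secondary extinctions: 2.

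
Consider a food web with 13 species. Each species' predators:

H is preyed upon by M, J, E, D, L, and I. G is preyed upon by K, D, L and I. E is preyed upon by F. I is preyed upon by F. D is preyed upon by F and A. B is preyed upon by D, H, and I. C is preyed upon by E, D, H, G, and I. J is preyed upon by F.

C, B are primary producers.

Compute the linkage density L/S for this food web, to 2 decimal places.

L/S = 1.77

There are L = 23 links among S = 13 species.
L/S = 23/13 = 1.7692 ≈ 1.77.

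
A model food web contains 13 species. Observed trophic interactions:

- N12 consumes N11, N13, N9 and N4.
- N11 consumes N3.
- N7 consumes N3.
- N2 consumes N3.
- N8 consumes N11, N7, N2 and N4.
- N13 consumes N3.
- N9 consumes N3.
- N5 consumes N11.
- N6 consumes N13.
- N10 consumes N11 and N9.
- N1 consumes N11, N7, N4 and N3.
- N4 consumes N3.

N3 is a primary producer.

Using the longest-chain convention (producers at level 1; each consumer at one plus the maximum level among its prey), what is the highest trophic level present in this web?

3

Producers (level 1): N3.
N3 → N9 → N10 gives N10 level 3.
No species has a prey at level 3, so no species reaches level 4.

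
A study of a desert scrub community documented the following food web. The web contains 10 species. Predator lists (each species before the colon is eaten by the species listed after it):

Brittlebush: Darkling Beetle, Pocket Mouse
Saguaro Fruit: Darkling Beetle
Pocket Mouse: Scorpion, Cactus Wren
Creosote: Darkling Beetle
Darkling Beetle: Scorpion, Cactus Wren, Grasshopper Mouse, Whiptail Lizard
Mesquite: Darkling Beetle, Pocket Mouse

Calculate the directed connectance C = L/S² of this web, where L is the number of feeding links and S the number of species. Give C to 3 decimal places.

The web has S = 10 species and L = 12 feeding links.
C = L / S² = 12 / 100 = 0.1200 ≈ 0.120.

C = 0.120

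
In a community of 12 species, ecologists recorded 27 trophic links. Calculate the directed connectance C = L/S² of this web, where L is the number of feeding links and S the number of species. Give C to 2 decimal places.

The web has S = 12 species and L = 27 feeding links.
C = L / S² = 27 / 144 = 0.1875 ≈ 0.19.

C = 0.19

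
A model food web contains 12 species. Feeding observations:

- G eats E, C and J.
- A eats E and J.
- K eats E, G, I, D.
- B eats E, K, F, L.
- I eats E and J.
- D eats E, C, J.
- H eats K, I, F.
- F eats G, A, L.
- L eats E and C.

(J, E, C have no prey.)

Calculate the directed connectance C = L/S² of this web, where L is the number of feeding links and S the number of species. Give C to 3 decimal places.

C = 0.181

The web has S = 12 species and L = 26 feeding links.
C = L / S² = 26 / 144 = 0.1806 ≈ 0.181.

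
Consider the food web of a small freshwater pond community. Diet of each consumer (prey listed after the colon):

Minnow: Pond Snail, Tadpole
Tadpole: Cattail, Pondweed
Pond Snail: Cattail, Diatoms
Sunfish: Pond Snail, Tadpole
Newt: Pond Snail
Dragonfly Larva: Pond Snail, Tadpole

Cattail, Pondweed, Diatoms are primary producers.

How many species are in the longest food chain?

One longest chain: Cattail → Pond Snail → Dragonfly Larva.
It has 3 species and 2 links.

3 species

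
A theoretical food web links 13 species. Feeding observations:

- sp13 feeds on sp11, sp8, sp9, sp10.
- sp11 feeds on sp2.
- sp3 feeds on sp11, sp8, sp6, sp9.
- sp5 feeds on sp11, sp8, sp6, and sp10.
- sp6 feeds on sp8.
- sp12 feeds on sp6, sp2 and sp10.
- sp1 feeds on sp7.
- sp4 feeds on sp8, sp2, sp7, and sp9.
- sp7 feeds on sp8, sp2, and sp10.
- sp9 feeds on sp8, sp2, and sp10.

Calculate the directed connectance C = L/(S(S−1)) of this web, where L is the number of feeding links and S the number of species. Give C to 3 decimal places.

C = 0.179

The web has S = 13 species and L = 28 feeding links.
C = L / (S(S−1)) = 28 / 156 = 0.1795 ≈ 0.179.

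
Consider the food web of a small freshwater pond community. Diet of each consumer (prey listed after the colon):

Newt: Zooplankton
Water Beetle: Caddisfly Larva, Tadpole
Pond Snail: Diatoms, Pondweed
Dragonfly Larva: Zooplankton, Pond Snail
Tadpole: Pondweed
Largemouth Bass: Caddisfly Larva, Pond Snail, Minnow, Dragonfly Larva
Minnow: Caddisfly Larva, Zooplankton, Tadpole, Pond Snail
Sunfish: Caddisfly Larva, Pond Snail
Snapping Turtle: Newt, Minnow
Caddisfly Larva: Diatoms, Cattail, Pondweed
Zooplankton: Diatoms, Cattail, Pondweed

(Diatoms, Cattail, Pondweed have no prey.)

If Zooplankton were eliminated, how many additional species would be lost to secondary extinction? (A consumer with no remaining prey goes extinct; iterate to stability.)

1

Remove Zooplankton.
Round 1: Newt (all prey gone) → extinct.
No further losses. Total secondary extinctions: 1.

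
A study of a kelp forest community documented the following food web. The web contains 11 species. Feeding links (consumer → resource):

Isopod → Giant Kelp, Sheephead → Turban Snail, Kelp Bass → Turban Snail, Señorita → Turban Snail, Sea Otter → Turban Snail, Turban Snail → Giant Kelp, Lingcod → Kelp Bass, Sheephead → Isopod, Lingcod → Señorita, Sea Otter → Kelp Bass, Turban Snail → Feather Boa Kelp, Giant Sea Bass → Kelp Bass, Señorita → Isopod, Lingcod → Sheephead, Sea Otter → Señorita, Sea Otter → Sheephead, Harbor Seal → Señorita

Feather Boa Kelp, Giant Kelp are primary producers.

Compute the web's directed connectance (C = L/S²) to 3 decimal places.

The web has S = 11 species and L = 17 feeding links.
C = L / S² = 17 / 121 = 0.1405 ≈ 0.140.

C = 0.140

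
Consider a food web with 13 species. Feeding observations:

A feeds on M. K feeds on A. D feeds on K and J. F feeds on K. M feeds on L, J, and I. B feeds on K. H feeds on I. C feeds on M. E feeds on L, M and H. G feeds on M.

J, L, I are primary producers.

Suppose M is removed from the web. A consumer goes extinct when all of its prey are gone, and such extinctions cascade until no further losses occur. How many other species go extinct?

6

Remove M.
Round 1: G (all prey gone), A (all prey gone), C (all prey gone) → extinct.
Round 2: K (all prey gone) → extinct.
Round 3: F (all prey gone), B (all prey gone) → extinct.
No further losses. Total secondary extinctions: 6.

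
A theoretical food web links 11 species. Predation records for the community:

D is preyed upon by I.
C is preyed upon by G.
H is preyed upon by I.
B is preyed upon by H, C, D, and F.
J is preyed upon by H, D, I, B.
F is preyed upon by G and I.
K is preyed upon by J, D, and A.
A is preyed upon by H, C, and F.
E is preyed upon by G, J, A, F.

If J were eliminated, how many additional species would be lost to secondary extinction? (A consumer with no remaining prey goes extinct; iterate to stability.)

1

Remove J.
Round 1: B (all prey gone) → extinct.
No further losses. Total secondary extinctions: 1.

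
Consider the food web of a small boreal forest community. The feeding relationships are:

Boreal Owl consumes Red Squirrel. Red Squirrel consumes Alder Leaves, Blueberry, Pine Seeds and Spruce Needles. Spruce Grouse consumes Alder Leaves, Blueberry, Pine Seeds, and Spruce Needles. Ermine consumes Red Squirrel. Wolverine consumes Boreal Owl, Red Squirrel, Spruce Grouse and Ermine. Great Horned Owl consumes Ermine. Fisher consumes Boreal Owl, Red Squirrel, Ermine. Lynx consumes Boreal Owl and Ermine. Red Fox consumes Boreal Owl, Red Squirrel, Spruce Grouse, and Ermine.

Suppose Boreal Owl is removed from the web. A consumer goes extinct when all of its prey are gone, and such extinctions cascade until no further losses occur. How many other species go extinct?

0

Remove Boreal Owl.
Every predator of it retains at least one other prey: Fisher still has Red Squirrel, Ermine; Wolverine still has Spruce Grouse, Red Squirrel, Ermine; Red Fox still has Spruce Grouse, Red Squirrel, Ermine; Lynx still has Ermine.
No consumer loses all prey, so no secondary extinctions occur.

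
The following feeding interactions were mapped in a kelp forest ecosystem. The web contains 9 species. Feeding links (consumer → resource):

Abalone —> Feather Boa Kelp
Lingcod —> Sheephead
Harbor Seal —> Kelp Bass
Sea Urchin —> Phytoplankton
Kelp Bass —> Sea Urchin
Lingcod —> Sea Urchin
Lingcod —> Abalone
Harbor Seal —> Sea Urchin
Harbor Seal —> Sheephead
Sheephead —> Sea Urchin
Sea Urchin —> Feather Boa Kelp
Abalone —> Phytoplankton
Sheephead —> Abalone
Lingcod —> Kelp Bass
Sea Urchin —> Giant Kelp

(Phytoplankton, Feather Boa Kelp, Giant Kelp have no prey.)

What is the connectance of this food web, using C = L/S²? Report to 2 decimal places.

C = 0.19

The web has S = 9 species and L = 15 feeding links.
C = L / S² = 15 / 81 = 0.1852 ≈ 0.19.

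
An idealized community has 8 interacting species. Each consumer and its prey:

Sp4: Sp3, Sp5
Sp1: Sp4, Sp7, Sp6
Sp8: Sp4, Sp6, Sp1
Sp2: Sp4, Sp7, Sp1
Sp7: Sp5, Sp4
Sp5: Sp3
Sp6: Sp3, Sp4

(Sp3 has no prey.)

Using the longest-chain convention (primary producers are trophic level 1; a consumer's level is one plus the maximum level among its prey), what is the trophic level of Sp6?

Trophic level 4

Sp3 is a producer → level 1.
Sp5 eats Sp3 → level 2.
Sp4 eats Sp5 (level 2); other prey at levels: Sp3 1 → level 3.
Sp6 eats Sp4 (level 3); other prey at levels: Sp3 1 → level 4.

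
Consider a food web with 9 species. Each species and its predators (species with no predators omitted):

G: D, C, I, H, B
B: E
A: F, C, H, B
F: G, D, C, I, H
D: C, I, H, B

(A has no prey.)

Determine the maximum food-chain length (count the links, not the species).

5 links

One longest chain: A → F → G → D → B → E.
It has 6 species and 5 links.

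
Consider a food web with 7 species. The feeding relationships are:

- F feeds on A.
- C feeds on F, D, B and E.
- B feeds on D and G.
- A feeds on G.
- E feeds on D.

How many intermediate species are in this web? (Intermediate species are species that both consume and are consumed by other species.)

Intermediate species (has both prey and predators): E, A, B, F.
Count: 4.

4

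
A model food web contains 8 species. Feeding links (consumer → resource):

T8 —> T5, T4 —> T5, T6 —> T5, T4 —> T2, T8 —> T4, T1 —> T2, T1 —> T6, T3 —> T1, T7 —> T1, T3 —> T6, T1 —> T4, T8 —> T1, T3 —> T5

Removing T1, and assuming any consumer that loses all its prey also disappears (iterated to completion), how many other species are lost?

Remove T1.
Round 1: T7 (all prey gone) → extinct.
No further losses. Total secondary extinctions: 1.

1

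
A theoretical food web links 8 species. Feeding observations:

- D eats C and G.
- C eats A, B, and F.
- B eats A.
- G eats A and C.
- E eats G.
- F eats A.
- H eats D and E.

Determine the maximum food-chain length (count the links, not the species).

5 links

One longest chain: A → F → C → G → D → H.
It has 6 species and 5 links.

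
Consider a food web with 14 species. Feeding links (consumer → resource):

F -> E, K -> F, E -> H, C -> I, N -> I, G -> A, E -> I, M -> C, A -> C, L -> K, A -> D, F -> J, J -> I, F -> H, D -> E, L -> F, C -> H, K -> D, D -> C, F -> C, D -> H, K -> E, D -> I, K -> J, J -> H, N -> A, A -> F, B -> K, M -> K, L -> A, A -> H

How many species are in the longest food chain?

5 species

One longest chain: I → J → F → K → M.
It has 5 species and 4 links.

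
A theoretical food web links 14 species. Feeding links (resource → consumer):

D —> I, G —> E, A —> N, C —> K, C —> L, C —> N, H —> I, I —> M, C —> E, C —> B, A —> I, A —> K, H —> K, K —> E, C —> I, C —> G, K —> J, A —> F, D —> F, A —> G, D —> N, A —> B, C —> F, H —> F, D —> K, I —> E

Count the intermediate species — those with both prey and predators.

Intermediate species (has both prey and predators): K, G, I.
Count: 3.

3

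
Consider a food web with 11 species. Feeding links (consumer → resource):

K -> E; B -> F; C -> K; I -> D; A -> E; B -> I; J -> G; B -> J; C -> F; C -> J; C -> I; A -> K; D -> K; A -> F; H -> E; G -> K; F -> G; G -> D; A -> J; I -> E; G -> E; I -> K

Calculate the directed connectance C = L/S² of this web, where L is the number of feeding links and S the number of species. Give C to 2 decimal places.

The web has S = 11 species and L = 22 feeding links.
C = L / S² = 22 / 121 = 0.1818 ≈ 0.18.

C = 0.18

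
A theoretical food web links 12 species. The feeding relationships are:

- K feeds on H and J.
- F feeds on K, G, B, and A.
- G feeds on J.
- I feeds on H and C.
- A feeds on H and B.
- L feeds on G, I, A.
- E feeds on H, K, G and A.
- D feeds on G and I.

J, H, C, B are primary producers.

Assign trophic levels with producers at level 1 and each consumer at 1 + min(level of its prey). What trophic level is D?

Trophic level 3

H is a producer → level 1.
I eats H → level 2.
D eats I → level 3.
No prey of D is below level 2, so 3 is the minimum.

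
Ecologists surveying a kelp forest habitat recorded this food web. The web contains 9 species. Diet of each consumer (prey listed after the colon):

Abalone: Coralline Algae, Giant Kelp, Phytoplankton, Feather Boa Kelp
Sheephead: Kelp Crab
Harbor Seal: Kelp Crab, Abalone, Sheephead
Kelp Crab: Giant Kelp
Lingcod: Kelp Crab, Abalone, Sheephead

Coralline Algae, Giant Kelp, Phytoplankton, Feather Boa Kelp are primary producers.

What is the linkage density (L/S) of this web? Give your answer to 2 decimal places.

L/S = 1.33

There are L = 12 links among S = 9 species.
L/S = 12/9 = 1.3333 ≈ 1.33.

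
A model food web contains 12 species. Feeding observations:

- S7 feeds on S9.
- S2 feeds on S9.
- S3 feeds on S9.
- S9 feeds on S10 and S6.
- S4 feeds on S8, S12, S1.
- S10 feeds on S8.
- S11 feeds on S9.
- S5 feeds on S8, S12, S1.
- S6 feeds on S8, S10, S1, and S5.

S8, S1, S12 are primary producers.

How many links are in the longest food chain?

4 links

One longest chain: S8 → S10 → S6 → S9 → S3.
It has 5 species and 4 links.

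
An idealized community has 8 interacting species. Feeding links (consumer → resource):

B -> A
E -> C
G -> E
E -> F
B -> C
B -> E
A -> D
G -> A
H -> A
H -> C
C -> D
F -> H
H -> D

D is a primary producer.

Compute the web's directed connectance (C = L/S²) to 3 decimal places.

C = 0.203

The web has S = 8 species and L = 13 feeding links.
C = L / S² = 13 / 64 = 0.2031 ≈ 0.203.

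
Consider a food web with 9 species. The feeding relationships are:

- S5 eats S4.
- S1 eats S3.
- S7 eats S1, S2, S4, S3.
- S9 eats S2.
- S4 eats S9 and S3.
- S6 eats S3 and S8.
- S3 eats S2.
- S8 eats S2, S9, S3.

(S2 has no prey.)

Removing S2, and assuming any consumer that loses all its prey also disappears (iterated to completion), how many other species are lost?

8

Remove S2.
Round 1: S3 (all prey gone), S9 (all prey gone) → extinct.
Round 2: S1 (all prey gone), S4 (all prey gone), S8 (all prey gone) → extinct.
Round 3: S6 (all prey gone), S5 (all prey gone), S7 (all prey gone) → extinct.
No further losses. Total secondary extinctions: 8.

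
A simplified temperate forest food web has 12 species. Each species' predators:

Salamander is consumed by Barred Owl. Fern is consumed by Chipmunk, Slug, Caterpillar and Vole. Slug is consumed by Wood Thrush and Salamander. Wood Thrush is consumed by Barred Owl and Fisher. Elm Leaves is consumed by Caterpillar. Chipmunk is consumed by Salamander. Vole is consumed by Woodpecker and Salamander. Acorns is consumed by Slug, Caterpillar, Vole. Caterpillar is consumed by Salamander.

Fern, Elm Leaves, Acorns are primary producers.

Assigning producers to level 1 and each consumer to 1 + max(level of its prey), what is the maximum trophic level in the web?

Producers (level 1): Fern, Elm Leaves, Acorns.
Fern → Slug → Wood Thrush → Fisher gives Fisher level 4.
No species has a prey at level 4, so no species reaches level 5.

4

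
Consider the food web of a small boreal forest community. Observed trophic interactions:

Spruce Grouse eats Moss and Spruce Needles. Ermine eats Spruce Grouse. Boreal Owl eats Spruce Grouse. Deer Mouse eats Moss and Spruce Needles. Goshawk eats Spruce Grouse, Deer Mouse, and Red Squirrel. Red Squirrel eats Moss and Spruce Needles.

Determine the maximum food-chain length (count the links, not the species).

One longest chain: Moss → Spruce Grouse → Boreal Owl.
It has 3 species and 2 links.

2 links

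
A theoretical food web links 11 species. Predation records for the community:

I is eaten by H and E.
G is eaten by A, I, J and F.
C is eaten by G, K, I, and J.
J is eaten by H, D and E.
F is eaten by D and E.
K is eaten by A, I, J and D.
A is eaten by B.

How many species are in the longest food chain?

4 species

One longest chain: C → G → J → D.
It has 4 species and 3 links.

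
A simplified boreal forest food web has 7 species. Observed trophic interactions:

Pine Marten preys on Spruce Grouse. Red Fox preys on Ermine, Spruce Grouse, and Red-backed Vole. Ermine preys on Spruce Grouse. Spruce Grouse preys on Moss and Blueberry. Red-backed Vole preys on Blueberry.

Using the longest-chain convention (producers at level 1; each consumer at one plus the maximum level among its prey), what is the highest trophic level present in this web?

4

Producers (level 1): Blueberry, Moss.
Blueberry → Spruce Grouse → Ermine → Red Fox gives Red Fox level 4.
No species has a prey at level 4, so no species reaches level 5.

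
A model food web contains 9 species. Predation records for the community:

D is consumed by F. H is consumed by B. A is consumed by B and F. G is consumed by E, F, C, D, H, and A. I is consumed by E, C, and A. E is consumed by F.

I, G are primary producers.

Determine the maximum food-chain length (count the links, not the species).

2 links

One longest chain: G → H → B.
It has 3 species and 2 links.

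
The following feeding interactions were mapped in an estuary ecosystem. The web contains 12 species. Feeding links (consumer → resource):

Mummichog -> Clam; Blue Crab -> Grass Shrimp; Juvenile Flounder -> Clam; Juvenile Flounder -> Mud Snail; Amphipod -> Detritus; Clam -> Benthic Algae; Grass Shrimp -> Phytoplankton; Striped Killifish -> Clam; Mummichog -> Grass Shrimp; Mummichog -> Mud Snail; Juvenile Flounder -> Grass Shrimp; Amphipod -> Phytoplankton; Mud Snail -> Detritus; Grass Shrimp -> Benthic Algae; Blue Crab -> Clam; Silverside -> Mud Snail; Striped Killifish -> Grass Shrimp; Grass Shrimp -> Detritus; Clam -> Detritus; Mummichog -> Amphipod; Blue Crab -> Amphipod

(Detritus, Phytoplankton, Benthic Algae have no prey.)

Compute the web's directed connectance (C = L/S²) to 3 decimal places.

The web has S = 12 species and L = 21 feeding links.
C = L / S² = 21 / 144 = 0.1458 ≈ 0.146.

C = 0.146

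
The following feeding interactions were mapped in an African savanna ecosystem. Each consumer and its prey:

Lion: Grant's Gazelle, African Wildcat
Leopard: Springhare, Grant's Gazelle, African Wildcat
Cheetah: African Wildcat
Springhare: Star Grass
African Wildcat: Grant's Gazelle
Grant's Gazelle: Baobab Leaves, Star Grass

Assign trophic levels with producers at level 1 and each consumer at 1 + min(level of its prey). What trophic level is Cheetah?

Baobab Leaves is a producer → level 1.
Grant's Gazelle eats Baobab Leaves → level 2.
African Wildcat eats Grant's Gazelle → level 3.
Cheetah eats African Wildcat → level 4.
No prey of Cheetah is below level 3, so 4 is the minimum.

Trophic level 4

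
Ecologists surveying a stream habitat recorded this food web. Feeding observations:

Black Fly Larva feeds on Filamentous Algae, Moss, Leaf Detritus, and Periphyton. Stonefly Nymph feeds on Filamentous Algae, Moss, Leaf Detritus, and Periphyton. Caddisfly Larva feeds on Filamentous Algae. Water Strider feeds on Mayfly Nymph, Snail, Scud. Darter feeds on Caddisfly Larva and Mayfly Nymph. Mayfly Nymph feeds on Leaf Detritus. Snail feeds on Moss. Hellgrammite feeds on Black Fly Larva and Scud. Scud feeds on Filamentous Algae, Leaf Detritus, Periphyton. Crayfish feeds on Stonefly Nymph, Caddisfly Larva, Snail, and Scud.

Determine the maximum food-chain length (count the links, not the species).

One longest chain: Periphyton → Scud → Crayfish.
It has 3 species and 2 links.

2 links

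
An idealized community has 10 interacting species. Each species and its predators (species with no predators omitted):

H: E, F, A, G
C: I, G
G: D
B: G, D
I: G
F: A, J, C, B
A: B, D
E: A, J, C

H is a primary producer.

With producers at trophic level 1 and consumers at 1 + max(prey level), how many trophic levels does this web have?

Producers (level 1): H.
H → E → C → I → G → D gives D level 6.
No species has a prey at level 6, so no species reaches level 7.

6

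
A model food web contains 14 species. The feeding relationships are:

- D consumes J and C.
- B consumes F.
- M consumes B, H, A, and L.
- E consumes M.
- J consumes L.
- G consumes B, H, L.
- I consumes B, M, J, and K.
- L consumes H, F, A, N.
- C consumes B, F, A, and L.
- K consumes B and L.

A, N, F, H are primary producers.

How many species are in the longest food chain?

One longest chain: A → L → C → D.
It has 4 species and 3 links.

4 species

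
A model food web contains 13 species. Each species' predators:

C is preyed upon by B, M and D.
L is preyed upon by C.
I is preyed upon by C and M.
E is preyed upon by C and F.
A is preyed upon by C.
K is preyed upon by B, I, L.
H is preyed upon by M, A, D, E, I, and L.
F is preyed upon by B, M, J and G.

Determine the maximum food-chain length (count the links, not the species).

3 links

One longest chain: H → E → C → D.
It has 4 species and 3 links.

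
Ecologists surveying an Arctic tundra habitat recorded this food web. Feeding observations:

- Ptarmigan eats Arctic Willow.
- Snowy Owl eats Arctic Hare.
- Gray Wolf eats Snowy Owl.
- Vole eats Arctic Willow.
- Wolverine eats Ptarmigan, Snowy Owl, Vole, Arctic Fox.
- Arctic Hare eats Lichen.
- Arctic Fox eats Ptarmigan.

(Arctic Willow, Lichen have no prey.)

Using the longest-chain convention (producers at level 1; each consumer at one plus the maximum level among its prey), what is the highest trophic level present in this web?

4

Producers (level 1): Arctic Willow, Lichen.
Lichen → Arctic Hare → Snowy Owl → Gray Wolf gives Gray Wolf level 4.
No species has a prey at level 4, so no species reaches level 5.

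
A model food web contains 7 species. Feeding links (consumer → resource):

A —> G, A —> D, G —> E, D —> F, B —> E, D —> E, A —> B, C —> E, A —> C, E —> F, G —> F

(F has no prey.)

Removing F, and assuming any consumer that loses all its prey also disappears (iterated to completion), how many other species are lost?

6

Remove F.
Round 1: E (all prey gone) → extinct.
Round 2: B (all prey gone), D (all prey gone), C (all prey gone), G (all prey gone) → extinct.
Round 3: A (all prey gone) → extinct.
No further losses. Total secondary extinctions: 6.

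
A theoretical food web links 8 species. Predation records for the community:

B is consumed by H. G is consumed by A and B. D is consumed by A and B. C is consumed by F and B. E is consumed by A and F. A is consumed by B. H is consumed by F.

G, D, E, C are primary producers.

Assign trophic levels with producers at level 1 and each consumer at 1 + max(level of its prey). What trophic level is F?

G is a producer → level 1.
A eats G (level 1); other prey at levels: D 1, E 1 → level 2.
B eats A (level 2); other prey at levels: G 1, D 1, C 1 → level 3.
H eats B → level 4.
F eats H (level 4); other prey at levels: E 1, C 1 → level 5.

Trophic level 5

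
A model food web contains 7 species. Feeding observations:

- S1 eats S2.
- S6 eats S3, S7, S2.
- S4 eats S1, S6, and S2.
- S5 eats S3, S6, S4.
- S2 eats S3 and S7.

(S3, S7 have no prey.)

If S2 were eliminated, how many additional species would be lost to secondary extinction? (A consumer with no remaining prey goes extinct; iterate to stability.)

1

Remove S2.
Round 1: S1 (all prey gone) → extinct.
No further losses. Total secondary extinctions: 1.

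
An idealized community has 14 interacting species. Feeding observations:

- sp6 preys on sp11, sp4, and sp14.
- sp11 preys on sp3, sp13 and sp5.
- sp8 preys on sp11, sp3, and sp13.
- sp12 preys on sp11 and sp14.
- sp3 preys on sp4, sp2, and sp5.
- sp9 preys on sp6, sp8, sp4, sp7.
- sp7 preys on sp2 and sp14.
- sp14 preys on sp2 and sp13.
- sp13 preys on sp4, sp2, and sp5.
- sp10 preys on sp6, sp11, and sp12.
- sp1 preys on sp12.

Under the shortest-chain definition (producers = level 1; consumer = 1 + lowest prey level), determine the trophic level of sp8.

sp2 is a producer → level 1.
sp3 eats sp2 → level 2.
sp8 eats sp3 → level 3.
No prey of sp8 is below level 2, so 3 is the minimum.

Trophic level 3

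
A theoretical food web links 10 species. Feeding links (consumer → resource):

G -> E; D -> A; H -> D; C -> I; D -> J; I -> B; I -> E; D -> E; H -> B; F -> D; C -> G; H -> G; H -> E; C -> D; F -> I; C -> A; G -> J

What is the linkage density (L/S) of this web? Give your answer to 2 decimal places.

There are L = 17 links among S = 10 species.
L/S = 17/10 = 1.7000 ≈ 1.70.

L/S = 1.70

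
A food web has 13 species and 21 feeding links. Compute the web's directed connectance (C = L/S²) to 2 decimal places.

The web has S = 13 species and L = 21 feeding links.
C = L / S² = 21 / 169 = 0.1243 ≈ 0.12.

C = 0.12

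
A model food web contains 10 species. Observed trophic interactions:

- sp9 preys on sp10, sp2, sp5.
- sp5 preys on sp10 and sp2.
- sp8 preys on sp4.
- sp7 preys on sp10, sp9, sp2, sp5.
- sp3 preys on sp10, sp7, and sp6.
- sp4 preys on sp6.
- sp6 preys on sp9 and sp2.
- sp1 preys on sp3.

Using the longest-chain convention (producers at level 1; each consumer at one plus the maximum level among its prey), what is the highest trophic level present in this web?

Producers (level 1): sp10, sp2.
sp10 → sp5 → sp9 → sp6 → sp4 → sp8 gives sp8 level 6.
No species has a prey at level 6, so no species reaches level 7.

6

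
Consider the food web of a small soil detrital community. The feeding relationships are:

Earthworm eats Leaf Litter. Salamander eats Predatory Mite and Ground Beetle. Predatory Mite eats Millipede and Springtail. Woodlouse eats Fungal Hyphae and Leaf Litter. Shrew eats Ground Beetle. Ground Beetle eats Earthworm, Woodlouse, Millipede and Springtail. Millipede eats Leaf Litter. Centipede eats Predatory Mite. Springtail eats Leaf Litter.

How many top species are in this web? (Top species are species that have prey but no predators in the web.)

3

Top species (has prey, but nothing eats it): Shrew, Centipede, Salamander.
Count: 3.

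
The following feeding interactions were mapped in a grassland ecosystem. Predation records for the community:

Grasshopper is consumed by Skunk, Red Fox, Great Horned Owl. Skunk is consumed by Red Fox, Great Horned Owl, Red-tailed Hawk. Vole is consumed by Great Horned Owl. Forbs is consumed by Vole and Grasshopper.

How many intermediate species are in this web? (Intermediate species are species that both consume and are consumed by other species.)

Intermediate species (has both prey and predators): Vole, Grasshopper, Skunk.
Count: 3.

3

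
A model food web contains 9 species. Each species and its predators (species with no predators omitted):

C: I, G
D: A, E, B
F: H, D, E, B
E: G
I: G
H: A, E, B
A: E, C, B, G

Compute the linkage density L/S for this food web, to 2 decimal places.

There are L = 18 links among S = 9 species.
L/S = 18/9 = 2.0000 ≈ 2.00.

L/S = 2.00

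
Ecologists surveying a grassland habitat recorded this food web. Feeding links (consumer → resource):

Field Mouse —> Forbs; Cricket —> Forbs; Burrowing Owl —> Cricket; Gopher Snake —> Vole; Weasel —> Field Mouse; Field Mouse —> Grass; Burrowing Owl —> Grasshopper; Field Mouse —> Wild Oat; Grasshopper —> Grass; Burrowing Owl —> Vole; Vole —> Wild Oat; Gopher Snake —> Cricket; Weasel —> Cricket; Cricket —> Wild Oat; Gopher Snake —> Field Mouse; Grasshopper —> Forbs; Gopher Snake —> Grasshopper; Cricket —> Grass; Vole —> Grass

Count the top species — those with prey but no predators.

Top species (has prey, but nothing eats it): Burrowing Owl, Weasel, Gopher Snake.
Count: 3.

3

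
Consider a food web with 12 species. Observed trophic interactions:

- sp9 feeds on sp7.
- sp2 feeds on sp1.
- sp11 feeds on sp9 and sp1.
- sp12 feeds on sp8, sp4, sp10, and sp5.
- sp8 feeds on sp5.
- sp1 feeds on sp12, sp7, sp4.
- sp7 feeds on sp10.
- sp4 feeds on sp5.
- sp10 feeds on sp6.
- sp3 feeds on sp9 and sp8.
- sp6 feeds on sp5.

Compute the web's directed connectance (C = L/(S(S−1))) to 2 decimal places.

The web has S = 12 species and L = 18 feeding links.
C = L / (S(S−1)) = 18 / 132 = 0.1364 ≈ 0.14.

C = 0.14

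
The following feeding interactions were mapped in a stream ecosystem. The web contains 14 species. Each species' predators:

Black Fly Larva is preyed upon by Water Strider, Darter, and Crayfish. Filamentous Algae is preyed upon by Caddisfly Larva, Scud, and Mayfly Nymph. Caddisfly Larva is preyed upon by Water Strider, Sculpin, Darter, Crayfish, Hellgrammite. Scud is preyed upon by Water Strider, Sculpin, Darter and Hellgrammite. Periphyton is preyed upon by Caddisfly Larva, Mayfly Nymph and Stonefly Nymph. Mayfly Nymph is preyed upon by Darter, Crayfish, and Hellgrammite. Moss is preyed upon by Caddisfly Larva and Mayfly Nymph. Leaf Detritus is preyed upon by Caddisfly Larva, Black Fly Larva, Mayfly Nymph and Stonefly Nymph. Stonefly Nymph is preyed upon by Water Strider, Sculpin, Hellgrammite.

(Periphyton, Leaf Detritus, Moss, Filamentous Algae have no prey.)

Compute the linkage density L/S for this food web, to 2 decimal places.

There are L = 30 links among S = 14 species.
L/S = 30/14 = 2.1429 ≈ 2.14.

L/S = 2.14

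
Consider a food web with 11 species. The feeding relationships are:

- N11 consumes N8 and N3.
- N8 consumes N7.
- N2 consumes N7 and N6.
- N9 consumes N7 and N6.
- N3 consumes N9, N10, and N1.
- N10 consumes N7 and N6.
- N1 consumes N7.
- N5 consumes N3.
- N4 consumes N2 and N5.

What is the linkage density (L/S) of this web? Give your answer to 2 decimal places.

L/S = 1.45

There are L = 16 links among S = 11 species.
L/S = 16/11 = 1.4545 ≈ 1.45.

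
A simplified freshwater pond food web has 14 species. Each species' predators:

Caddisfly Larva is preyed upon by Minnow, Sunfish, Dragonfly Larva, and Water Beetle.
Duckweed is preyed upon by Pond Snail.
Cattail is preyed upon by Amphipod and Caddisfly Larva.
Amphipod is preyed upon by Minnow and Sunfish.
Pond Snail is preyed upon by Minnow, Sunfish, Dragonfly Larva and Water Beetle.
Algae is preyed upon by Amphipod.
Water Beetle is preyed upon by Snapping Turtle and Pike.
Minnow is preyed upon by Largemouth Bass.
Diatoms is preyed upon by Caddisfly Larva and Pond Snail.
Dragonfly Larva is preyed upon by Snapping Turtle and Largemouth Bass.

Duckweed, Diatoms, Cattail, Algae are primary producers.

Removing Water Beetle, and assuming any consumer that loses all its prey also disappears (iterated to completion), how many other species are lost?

Remove Water Beetle.
Round 1: Pike (all prey gone) → extinct.
No further losses. Total secondary extinctions: 1.

1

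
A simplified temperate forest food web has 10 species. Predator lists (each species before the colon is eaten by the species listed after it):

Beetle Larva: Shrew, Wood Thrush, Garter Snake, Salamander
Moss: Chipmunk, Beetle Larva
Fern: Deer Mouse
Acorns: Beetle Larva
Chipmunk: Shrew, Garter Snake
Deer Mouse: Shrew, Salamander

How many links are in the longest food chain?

One longest chain: Fern → Deer Mouse → Shrew.
It has 3 species and 2 links.

2 links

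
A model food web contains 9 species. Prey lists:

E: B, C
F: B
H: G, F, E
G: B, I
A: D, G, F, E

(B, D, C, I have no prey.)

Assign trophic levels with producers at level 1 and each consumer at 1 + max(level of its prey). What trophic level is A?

Trophic level 3

B is a producer → level 1.
G eats B (level 1); other prey at levels: I 1 → level 2.
A eats G (level 2); other prey at levels: D 1, F 2, E 2 → level 3.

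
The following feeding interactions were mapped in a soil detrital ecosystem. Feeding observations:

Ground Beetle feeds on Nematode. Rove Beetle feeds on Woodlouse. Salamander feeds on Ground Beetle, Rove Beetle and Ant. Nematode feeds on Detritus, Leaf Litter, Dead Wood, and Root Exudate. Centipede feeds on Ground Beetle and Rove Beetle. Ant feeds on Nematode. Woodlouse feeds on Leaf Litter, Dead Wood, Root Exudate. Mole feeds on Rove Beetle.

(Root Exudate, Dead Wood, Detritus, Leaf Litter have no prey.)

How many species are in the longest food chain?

One longest chain: Root Exudate → Nematode → Ground Beetle → Salamander.
It has 4 species and 3 links.

4 species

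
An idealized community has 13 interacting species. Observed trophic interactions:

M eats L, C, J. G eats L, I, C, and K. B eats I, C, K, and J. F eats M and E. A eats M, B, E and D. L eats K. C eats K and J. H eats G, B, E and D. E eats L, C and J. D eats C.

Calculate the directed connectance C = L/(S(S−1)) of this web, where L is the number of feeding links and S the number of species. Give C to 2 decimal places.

C = 0.18

The web has S = 13 species and L = 28 feeding links.
C = L / (S(S−1)) = 28 / 156 = 0.1795 ≈ 0.18.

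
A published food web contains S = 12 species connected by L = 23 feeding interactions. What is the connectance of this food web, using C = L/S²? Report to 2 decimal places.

C = 0.16

The web has S = 12 species and L = 23 feeding links.
C = L / S² = 23 / 144 = 0.1597 ≈ 0.16.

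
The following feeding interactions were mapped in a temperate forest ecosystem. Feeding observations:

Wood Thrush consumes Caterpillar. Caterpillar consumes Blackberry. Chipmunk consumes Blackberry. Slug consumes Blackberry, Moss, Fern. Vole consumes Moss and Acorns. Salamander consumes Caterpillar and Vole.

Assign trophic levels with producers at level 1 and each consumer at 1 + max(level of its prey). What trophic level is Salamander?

Trophic level 3

Blackberry is a producer → level 1.
Caterpillar eats Blackberry → level 2.
Salamander eats Caterpillar (level 2); other prey at levels: Vole 2 → level 3.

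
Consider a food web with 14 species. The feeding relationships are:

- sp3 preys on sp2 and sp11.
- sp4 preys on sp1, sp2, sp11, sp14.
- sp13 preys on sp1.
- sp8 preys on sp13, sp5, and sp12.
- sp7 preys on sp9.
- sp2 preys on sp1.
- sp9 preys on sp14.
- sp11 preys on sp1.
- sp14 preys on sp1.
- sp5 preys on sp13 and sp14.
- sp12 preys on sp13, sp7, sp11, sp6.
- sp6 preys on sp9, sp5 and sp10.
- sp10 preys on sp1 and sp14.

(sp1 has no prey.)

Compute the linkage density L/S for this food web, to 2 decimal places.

There are L = 26 links among S = 14 species.
L/S = 26/14 = 1.8571 ≈ 1.86.

L/S = 1.86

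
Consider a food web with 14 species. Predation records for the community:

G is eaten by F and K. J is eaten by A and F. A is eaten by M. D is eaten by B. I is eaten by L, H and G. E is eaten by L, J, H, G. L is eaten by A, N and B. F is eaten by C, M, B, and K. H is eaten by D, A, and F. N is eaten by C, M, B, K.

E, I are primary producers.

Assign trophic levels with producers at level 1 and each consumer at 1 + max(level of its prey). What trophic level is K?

Trophic level 4

E is a producer → level 1.
H eats E (level 1); other prey at levels: I 1 → level 2.
F eats H (level 2); other prey at levels: J 2, G 2 → level 3.
K eats F (level 3); other prey at levels: G 2, N 3 → level 4.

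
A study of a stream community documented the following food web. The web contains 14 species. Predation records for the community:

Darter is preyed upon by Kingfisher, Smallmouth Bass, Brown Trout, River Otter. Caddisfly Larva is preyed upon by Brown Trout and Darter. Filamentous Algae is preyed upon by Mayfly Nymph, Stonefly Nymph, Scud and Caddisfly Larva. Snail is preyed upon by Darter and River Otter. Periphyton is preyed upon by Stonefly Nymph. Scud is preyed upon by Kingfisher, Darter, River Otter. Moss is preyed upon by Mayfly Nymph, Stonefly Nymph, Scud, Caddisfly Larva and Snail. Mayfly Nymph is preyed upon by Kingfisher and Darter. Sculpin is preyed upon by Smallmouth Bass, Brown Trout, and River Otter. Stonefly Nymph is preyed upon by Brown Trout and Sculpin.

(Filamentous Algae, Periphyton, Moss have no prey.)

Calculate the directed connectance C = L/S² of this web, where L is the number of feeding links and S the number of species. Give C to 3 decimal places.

C = 0.143

The web has S = 14 species and L = 28 feeding links.
C = L / S² = 28 / 196 = 0.1429 ≈ 0.143.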